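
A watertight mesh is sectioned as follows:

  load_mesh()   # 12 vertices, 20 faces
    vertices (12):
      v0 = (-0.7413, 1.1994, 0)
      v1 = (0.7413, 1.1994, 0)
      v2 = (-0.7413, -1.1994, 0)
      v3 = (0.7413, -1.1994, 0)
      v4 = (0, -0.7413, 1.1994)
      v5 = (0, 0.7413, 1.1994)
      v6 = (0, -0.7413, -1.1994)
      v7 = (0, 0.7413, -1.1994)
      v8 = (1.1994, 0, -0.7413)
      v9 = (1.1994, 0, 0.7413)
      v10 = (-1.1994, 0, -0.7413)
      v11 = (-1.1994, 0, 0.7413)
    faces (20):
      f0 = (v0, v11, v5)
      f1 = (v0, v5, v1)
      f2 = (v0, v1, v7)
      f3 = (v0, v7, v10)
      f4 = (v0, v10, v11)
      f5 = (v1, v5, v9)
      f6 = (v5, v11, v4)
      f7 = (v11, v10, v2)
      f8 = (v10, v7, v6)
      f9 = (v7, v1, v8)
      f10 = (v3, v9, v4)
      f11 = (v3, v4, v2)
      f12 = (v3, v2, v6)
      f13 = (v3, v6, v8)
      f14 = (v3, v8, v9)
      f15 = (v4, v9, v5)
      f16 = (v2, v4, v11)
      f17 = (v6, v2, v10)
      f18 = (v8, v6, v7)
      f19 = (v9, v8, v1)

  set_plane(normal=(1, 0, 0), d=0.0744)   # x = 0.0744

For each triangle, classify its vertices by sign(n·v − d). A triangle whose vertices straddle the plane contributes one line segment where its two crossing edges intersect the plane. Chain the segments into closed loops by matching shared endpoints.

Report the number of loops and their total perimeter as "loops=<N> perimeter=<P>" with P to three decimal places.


Straddling triangles (10 of 20):
  (v0,v5,v1) [--+] → (0.0744, 0.787277, 1.07902)–(0.0744, 1.1994, 0)  len=1.1550
  (v0,v1,v7) [-+-] → (0.0744, 1.1994, 0)–(0.0744, 0.787277, -1.07902)  len=1.1550
  (v1,v5,v9) [+-+] → (0.0744, 0.787277, 1.07902)–(0.0744, 0.695316, 1.17098)  len=0.1301
  (v7,v1,v8) [-++] → (0.0744, 0.787277, -1.07902)–(0.0744, 0.695316, -1.17098)  len=0.1301
  (v3,v9,v4) [++-] → (0.0744, -0.695316, 1.17098)–(0.0744, -0.787277, 1.07902)  len=0.1301
  (v3,v4,v2) [+--] → (0.0744, -0.787277, 1.07902)–(0.0744, -1.1994, 0)  len=1.1550
  (v3,v2,v6) [+--] → (0.0744, -1.1994, 0)–(0.0744, -0.787277, -1.07902)  len=1.1550
  (v3,v6,v8) [+-+] → (0.0744, -0.787277, -1.07902)–(0.0744, -0.695316, -1.17098)  len=0.1301
  (v4,v9,v5) [-+-] → (0.0744, -0.695316, 1.17098)–(0.0744, 0.695316, 1.17098)  len=1.3906
  (v8,v6,v7) [+--] → (0.0744, -0.695316, -1.17098)–(0.0744, 0.695316, -1.17098)  len=1.3906

Chained into 1 loop(s):
  loop 1: 10 segments, perimeter = 7.9217
Total perimeter = 7.922

loops=1 perimeter=7.922


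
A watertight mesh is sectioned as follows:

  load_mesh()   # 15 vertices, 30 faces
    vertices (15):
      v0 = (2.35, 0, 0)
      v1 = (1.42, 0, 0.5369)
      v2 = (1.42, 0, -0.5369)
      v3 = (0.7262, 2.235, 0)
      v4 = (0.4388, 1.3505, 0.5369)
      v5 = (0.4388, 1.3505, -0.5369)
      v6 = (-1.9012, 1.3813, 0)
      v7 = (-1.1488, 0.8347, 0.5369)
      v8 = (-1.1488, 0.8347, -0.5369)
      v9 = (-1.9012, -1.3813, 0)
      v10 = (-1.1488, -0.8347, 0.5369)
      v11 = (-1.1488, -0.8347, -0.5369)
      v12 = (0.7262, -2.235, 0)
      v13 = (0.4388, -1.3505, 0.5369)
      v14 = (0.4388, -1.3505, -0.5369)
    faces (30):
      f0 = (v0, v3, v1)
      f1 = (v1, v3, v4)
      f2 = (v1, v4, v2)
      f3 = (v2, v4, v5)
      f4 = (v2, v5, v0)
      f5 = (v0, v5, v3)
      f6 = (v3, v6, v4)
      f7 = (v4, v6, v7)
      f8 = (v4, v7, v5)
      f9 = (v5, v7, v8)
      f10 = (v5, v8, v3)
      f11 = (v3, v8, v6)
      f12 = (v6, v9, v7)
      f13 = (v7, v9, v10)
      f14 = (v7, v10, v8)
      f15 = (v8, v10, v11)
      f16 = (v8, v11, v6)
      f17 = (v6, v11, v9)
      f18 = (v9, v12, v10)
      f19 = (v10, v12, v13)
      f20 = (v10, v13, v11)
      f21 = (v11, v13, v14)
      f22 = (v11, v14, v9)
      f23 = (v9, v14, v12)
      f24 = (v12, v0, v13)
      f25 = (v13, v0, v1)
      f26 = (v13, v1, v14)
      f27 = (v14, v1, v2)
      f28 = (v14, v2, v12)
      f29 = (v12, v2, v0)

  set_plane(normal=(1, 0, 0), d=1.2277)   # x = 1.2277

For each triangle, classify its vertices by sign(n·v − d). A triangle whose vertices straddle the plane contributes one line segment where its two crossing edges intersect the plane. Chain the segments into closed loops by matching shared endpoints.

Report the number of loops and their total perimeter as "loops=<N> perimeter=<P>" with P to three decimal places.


loops=2 perimeter=7.700

Straddling triangles (12 of 30):
  (v0,v3,v1) [+-+] → (1.2277, 1.54473, 0)–(1.2277, 0.619473, 0.388088)  len=1.0034
  (v1,v3,v4) [+--] → (1.2277, 0.619473, 0.388088)–(1.2277, 0.264677, 0.5369)  len=0.3847
  (v1,v4,v2) [+-+] → (1.2277, 0.264677, 0.5369)–(1.2277, 0.264677, -0.326452)  len=0.8634
  (v2,v4,v5) [+--] → (1.2277, 0.264677, -0.326452)–(1.2277, 0.264677, -0.5369)  len=0.2104
  (v2,v5,v0) [+-+] → (1.2277, 0.264677, -0.5369)–(1.2277, 0.793044, -0.31528)  len=0.5730
  (v0,v5,v3) [+--] → (1.2277, 0.793044, -0.31528)–(1.2277, 1.54473, 0)  len=0.8151
  (v12,v0,v13) [-+-] → (1.2277, -1.54473, 0)–(1.2277, -0.793044, 0.31528)  len=0.8151
  (v13,v0,v1) [-++] → (1.2277, -0.793044, 0.31528)–(1.2277, -0.264677, 0.5369)  len=0.5730
  (v13,v1,v14) [-+-] → (1.2277, -0.264677, 0.5369)–(1.2277, -0.264677, 0.326452)  len=0.2104
  (v14,v1,v2) [-++] → (1.2277, -0.264677, 0.326452)–(1.2277, -0.264677, -0.5369)  len=0.8634
  (v14,v2,v12) [-+-] → (1.2277, -0.264677, -0.5369)–(1.2277, -0.619473, -0.388088)  len=0.3847
  (v12,v2,v0) [-++] → (1.2277, -0.619473, -0.388088)–(1.2277, -1.54473, 0)  len=1.0034

Chained into 2 loop(s):
  loop 1: 6 segments, perimeter = 3.8500
  loop 2: 6 segments, perimeter = 3.8500
Total perimeter = 7.700


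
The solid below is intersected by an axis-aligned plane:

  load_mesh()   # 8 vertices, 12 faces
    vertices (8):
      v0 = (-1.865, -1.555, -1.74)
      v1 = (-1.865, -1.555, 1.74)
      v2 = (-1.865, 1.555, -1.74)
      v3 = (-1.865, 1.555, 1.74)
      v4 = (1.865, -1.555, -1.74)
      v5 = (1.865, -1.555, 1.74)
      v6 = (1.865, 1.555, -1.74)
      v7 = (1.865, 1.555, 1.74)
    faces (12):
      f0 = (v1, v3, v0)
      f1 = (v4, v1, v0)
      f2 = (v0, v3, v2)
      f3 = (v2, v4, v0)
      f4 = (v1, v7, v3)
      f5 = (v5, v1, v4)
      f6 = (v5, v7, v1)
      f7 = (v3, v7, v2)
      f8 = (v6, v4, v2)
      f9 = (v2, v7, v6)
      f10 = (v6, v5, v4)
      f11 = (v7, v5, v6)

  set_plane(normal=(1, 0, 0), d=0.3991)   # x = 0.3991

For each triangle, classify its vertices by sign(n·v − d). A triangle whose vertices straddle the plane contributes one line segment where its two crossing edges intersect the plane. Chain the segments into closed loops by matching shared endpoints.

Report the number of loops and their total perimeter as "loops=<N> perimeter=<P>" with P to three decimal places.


Straddling triangles (8 of 12):
  (v4,v1,v0) [+--] → (0.3991, -1.555, -0.372351)–(0.3991, -1.555, -1.74)  len=1.3676
  (v2,v4,v0) [-+-] → (0.3991, -0.332762, -1.74)–(0.3991, -1.555, -1.74)  len=1.2222
  (v1,v7,v3) [-+-] → (0.3991, 0.332762, 1.74)–(0.3991, 1.555, 1.74)  len=1.2222
  (v5,v1,v4) [+-+] → (0.3991, -1.555, 1.74)–(0.3991, -1.555, -0.372351)  len=2.1124
  (v5,v7,v1) [++-] → (0.3991, 0.332762, 1.74)–(0.3991, -1.555, 1.74)  len=1.8878
  (v3,v7,v2) [-+-] → (0.3991, 1.555, 1.74)–(0.3991, 1.555, 0.372351)  len=1.3676
  (v6,v4,v2) [++-] → (0.3991, -0.332762, -1.74)–(0.3991, 1.555, -1.74)  len=1.8878
  (v2,v7,v6) [-++] → (0.3991, 1.555, 0.372351)–(0.3991, 1.555, -1.74)  len=2.1124

Chained into 1 loop(s):
  loop 1: 8 segments, perimeter = 13.1800
Total perimeter = 13.180

loops=1 perimeter=13.180


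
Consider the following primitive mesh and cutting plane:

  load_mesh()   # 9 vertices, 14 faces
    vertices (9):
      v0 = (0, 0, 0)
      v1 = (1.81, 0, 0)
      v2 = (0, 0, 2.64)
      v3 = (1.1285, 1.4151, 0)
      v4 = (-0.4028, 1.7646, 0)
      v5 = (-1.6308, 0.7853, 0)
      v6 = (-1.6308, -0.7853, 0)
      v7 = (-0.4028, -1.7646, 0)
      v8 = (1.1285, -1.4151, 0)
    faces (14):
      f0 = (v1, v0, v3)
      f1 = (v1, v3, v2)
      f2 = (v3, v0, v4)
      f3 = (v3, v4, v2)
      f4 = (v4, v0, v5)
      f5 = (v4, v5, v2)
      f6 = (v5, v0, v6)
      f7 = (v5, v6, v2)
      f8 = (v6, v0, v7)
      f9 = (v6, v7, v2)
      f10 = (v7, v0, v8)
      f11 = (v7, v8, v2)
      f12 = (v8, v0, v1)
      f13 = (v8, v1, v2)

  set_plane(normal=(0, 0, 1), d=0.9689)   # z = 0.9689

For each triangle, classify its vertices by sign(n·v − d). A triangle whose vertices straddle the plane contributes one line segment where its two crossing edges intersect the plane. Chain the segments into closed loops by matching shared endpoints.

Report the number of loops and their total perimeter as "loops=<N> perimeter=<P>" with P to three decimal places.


Straddling triangles (7 of 14):
  (v1,v3,v2) [--+] → (0.714332, 0.895748, 0.9689)–(1.14572, 0, 0.9689)  len=0.9942
  (v3,v4,v2) [--+] → (-0.254969, 1.11698, 0.9689)–(0.714332, 0.895748, 0.9689)  len=0.9942
  (v4,v5,v2) [--+] → (-1.03228, 0.497089, 0.9689)–(-0.254969, 1.11698, 0.9689)  len=0.9942
  (v5,v6,v2) [--+] → (-1.03228, -0.497089, 0.9689)–(-1.03228, 0.497089, 0.9689)  len=0.9942
  (v6,v7,v2) [--+] → (-0.254969, -1.11698, 0.9689)–(-1.03228, -0.497089, 0.9689)  len=0.9942
  (v7,v8,v2) [--+] → (0.714332, -0.895748, 0.9689)–(-0.254969, -1.11698, 0.9689)  len=0.9942
  (v8,v1,v2) [--+] → (1.14572, 0, 0.9689)–(0.714332, -0.895748, 0.9689)  len=0.9942

Chained into 1 loop(s):
  loop 1: 7 segments, perimeter = 6.9595
Total perimeter = 6.960

loops=1 perimeter=6.960


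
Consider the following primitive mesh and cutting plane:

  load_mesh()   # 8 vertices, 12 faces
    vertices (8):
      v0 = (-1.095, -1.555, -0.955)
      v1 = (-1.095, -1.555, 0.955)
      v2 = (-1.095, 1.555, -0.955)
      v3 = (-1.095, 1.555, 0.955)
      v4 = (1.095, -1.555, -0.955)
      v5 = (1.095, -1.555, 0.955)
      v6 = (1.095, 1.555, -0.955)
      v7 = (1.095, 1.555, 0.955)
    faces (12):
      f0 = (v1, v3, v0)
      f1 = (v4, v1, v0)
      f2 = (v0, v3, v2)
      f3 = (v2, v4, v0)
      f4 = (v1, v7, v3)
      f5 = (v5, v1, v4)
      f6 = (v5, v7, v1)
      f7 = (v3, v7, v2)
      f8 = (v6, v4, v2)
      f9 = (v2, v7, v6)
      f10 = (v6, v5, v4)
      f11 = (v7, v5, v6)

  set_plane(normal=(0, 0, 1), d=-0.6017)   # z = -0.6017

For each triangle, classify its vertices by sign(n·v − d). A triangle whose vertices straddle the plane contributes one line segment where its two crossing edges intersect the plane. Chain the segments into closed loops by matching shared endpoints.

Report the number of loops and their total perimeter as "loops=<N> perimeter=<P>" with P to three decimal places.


Straddling triangles (8 of 12):
  (v1,v3,v0) [++-] → (-1.095, -0.979731, -0.6017)–(-1.095, -1.555, -0.6017)  len=0.5753
  (v4,v1,v0) [-+-] → (0.689907, -1.555, -0.6017)–(-1.095, -1.555, -0.6017)  len=1.7849
  (v0,v3,v2) [-+-] → (-1.095, -0.979731, -0.6017)–(-1.095, 1.555, -0.6017)  len=2.5347
  (v5,v1,v4) [++-] → (0.689907, -1.555, -0.6017)–(1.095, -1.555, -0.6017)  len=0.4051
  (v3,v7,v2) [++-] → (-0.689907, 1.555, -0.6017)–(-1.095, 1.555, -0.6017)  len=0.4051
  (v2,v7,v6) [-+-] → (-0.689907, 1.555, -0.6017)–(1.095, 1.555, -0.6017)  len=1.7849
  (v6,v5,v4) [-+-] → (1.095, 0.979731, -0.6017)–(1.095, -1.555, -0.6017)  len=2.5347
  (v7,v5,v6) [++-] → (1.095, 0.979731, -0.6017)–(1.095, 1.555, -0.6017)  len=0.5753

Chained into 1 loop(s):
  loop 1: 8 segments, perimeter = 10.6000
Total perimeter = 10.600

loops=1 perimeter=10.600


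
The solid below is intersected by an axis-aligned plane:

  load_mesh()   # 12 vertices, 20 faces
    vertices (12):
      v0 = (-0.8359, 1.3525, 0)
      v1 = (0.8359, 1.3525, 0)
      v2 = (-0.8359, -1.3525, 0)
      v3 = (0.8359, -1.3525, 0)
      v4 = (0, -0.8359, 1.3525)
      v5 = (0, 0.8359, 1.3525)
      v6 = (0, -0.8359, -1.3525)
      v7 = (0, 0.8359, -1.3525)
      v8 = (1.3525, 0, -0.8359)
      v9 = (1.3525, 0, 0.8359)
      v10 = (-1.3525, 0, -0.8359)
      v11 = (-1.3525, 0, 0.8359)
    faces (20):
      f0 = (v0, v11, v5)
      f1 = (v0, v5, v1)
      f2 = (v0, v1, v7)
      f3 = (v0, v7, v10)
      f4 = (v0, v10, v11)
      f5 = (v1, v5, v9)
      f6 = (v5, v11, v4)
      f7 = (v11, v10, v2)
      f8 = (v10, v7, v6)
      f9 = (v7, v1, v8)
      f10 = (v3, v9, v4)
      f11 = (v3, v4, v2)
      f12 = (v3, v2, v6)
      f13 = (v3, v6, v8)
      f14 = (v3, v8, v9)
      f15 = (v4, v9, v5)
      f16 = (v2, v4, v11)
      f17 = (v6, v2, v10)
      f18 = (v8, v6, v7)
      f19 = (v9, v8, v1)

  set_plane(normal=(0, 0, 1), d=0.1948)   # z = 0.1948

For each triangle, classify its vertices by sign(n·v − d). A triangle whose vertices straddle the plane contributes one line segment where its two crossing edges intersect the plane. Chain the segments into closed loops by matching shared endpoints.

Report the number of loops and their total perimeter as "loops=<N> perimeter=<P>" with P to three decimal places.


loops=1 perimeter=8.666

Straddling triangles (10 of 20):
  (v0,v11,v5) [-++] → (-0.95629, 1.03731, 0.1948)–(-0.715506, 1.27809, 0.1948)  len=0.3405
  (v0,v5,v1) [-+-] → (-0.715506, 1.27809, 0.1948)–(0.715506, 1.27809, 0.1948)  len=1.4310
  (v0,v10,v11) [--+] → (-1.3525, 0, 0.1948)–(-0.95629, 1.03731, 0.1948)  len=1.1104
  (v1,v5,v9) [-++] → (0.715506, 1.27809, 0.1948)–(0.95629, 1.03731, 0.1948)  len=0.3405
  (v11,v10,v2) [+--] → (-1.3525, 0, 0.1948)–(-0.95629, -1.03731, 0.1948)  len=1.1104
  (v3,v9,v4) [-++] → (0.95629, -1.03731, 0.1948)–(0.715506, -1.27809, 0.1948)  len=0.3405
  (v3,v4,v2) [-+-] → (0.715506, -1.27809, 0.1948)–(-0.715506, -1.27809, 0.1948)  len=1.4310
  (v3,v8,v9) [--+] → (1.3525, 0, 0.1948)–(0.95629, -1.03731, 0.1948)  len=1.1104
  (v2,v4,v11) [-++] → (-0.715506, -1.27809, 0.1948)–(-0.95629, -1.03731, 0.1948)  len=0.3405
  (v9,v8,v1) [+--] → (1.3525, 0, 0.1948)–(0.95629, 1.03731, 0.1948)  len=1.1104

Chained into 1 loop(s):
  loop 1: 10 segments, perimeter = 8.6657
Total perimeter = 8.666


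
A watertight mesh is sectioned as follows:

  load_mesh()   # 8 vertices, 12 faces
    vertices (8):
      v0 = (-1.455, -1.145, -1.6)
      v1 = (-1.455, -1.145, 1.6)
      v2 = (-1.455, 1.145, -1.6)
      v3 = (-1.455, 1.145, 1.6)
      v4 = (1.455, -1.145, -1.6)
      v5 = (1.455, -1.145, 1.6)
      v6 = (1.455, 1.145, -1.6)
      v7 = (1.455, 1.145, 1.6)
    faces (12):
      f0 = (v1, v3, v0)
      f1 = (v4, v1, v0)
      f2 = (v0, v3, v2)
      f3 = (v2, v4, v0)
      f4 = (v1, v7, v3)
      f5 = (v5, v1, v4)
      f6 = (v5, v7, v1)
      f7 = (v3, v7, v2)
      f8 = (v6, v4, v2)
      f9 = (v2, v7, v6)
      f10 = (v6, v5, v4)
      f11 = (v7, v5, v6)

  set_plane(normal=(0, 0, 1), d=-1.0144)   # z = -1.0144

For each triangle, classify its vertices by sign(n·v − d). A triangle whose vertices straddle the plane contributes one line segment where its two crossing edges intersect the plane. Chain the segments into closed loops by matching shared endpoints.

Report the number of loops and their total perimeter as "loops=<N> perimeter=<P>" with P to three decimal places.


Straddling triangles (8 of 12):
  (v1,v3,v0) [++-] → (-1.455, -0.72593, -1.0144)–(-1.455, -1.145, -1.0144)  len=0.4191
  (v4,v1,v0) [-+-] → (0.92247, -1.145, -1.0144)–(-1.455, -1.145, -1.0144)  len=2.3775
  (v0,v3,v2) [-+-] → (-1.455, -0.72593, -1.0144)–(-1.455, 1.145, -1.0144)  len=1.8709
  (v5,v1,v4) [++-] → (0.92247, -1.145, -1.0144)–(1.455, -1.145, -1.0144)  len=0.5325
  (v3,v7,v2) [++-] → (-0.92247, 1.145, -1.0144)–(-1.455, 1.145, -1.0144)  len=0.5325
  (v2,v7,v6) [-+-] → (-0.92247, 1.145, -1.0144)–(1.455, 1.145, -1.0144)  len=2.3775
  (v6,v5,v4) [-+-] → (1.455, 0.72593, -1.0144)–(1.455, -1.145, -1.0144)  len=1.8709
  (v7,v5,v6) [++-] → (1.455, 0.72593, -1.0144)–(1.455, 1.145, -1.0144)  len=0.4191

Chained into 1 loop(s):
  loop 1: 8 segments, perimeter = 10.4000
Total perimeter = 10.400

loops=1 perimeter=10.400


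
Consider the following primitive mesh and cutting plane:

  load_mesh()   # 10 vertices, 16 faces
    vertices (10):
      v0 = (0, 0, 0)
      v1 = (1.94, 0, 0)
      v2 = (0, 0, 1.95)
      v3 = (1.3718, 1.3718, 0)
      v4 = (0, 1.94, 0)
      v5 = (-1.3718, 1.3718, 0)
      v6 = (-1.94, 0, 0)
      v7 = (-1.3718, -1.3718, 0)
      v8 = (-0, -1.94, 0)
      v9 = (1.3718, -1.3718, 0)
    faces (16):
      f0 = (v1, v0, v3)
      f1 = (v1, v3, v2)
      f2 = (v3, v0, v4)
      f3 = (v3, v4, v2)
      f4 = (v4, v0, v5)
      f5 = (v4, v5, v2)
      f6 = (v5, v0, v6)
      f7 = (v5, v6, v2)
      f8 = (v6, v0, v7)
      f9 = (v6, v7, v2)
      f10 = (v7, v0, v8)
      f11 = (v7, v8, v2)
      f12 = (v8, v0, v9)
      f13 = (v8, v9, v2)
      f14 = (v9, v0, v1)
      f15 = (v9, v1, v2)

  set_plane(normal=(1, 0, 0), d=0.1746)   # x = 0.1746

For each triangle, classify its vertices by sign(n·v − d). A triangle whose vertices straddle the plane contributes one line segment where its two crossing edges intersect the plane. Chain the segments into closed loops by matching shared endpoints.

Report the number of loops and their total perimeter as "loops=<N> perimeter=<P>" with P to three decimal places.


Straddling triangles (8 of 16):
  (v1,v0,v3) [+-+] → (0.1746, 0, 0)–(0.1746, 0.1746, 0)  len=0.1746
  (v1,v3,v2) [++-] → (0.1746, 0.1746, 1.70181)–(0.1746, 0, 1.7745)  len=0.1891
  (v3,v0,v4) [+--] → (0.1746, 0.1746, 0)–(0.1746, 1.86768, 0)  len=1.6931
  (v3,v4,v2) [+--] → (0.1746, 1.86768, 0)–(0.1746, 0.1746, 1.70181)  len=2.4006
  (v8,v0,v9) [--+] → (0.1746, -0.1746, 0)–(0.1746, -1.86768, 0)  len=1.6931
  (v8,v9,v2) [-+-] → (0.1746, -1.86768, 0)–(0.1746, -0.1746, 1.70181)  len=2.4006
  (v9,v0,v1) [+-+] → (0.1746, -0.1746, 0)–(0.1746, 0, 0)  len=0.1746
  (v9,v1,v2) [++-] → (0.1746, 0, 1.7745)–(0.1746, -0.1746, 1.70181)  len=0.1891

Chained into 1 loop(s):
  loop 1: 8 segments, perimeter = 8.9147
Total perimeter = 8.915

loops=1 perimeter=8.915


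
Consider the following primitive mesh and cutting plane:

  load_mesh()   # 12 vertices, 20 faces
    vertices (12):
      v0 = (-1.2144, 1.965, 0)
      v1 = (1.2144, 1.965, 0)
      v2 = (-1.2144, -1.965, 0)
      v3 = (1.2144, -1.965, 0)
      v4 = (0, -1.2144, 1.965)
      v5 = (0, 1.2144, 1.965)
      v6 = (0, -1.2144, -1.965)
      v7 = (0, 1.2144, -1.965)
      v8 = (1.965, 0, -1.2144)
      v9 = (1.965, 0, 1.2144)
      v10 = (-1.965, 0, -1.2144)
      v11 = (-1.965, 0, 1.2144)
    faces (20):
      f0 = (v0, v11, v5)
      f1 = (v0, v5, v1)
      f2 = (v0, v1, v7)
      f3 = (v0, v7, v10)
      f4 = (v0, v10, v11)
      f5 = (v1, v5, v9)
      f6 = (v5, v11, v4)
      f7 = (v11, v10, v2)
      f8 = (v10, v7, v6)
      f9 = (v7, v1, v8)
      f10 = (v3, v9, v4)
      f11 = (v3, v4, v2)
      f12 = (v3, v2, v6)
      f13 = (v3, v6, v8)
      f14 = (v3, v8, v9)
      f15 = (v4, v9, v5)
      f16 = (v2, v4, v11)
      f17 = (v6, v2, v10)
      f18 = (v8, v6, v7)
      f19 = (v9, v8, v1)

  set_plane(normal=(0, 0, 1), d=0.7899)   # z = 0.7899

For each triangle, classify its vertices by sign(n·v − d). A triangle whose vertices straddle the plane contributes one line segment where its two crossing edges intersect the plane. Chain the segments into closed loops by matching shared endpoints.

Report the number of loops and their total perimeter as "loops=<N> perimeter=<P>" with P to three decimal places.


Straddling triangles (10 of 20):
  (v0,v11,v5) [-++] → (-1.70262, 0.686876, 0.7899)–(-0.72623, 1.66327, 0.7899)  len=1.3808
  (v0,v5,v1) [-+-] → (-0.72623, 1.66327, 0.7899)–(0.72623, 1.66327, 0.7899)  len=1.4525
  (v0,v10,v11) [--+] → (-1.965, 0, 0.7899)–(-1.70262, 0.686876, 0.7899)  len=0.7353
  (v1,v5,v9) [-++] → (0.72623, 1.66327, 0.7899)–(1.70262, 0.686876, 0.7899)  len=1.3808
  (v11,v10,v2) [+--] → (-1.965, 0, 0.7899)–(-1.70262, -0.686876, 0.7899)  len=0.7353
  (v3,v9,v4) [-++] → (1.70262, -0.686876, 0.7899)–(0.72623, -1.66327, 0.7899)  len=1.3808
  (v3,v4,v2) [-+-] → (0.72623, -1.66327, 0.7899)–(-0.72623, -1.66327, 0.7899)  len=1.4525
  (v3,v8,v9) [--+] → (1.965, 0, 0.7899)–(1.70262, -0.686876, 0.7899)  len=0.7353
  (v2,v4,v11) [-++] → (-0.72623, -1.66327, 0.7899)–(-1.70262, -0.686876, 0.7899)  len=1.3808
  (v9,v8,v1) [+--] → (1.965, 0, 0.7899)–(1.70262, 0.686876, 0.7899)  len=0.7353

Chained into 1 loop(s):
  loop 1: 10 segments, perimeter = 11.3694
Total perimeter = 11.369

loops=1 perimeter=11.369


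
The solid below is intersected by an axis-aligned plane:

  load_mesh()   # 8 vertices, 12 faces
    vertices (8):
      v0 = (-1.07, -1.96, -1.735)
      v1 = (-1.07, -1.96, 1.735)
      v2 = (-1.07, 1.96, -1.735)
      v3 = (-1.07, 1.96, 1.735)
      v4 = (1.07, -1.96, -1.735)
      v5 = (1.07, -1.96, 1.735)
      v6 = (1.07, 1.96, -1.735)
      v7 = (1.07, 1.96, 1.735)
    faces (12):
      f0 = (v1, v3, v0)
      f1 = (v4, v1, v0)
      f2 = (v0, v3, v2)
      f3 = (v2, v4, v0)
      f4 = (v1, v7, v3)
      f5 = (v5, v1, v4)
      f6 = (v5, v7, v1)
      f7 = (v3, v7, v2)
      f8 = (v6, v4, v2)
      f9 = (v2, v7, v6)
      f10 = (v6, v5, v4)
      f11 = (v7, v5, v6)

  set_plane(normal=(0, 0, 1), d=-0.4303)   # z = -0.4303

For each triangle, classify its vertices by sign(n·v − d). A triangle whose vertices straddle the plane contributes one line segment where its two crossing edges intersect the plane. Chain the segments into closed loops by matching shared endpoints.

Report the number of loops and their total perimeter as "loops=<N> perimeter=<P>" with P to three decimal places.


Straddling triangles (8 of 12):
  (v1,v3,v0) [++-] → (-1.07, -0.486103, -0.4303)–(-1.07, -1.96, -0.4303)  len=1.4739
  (v4,v1,v0) [-+-] → (0.265372, -1.96, -0.4303)–(-1.07, -1.96, -0.4303)  len=1.3354
  (v0,v3,v2) [-+-] → (-1.07, -0.486103, -0.4303)–(-1.07, 1.96, -0.4303)  len=2.4461
  (v5,v1,v4) [++-] → (0.265372, -1.96, -0.4303)–(1.07, -1.96, -0.4303)  len=0.8046
  (v3,v7,v2) [++-] → (-0.265372, 1.96, -0.4303)–(-1.07, 1.96, -0.4303)  len=0.8046
  (v2,v7,v6) [-+-] → (-0.265372, 1.96, -0.4303)–(1.07, 1.96, -0.4303)  len=1.3354
  (v6,v5,v4) [-+-] → (1.07, 0.486103, -0.4303)–(1.07, -1.96, -0.4303)  len=2.4461
  (v7,v5,v6) [++-] → (1.07, 0.486103, -0.4303)–(1.07, 1.96, -0.4303)  len=1.4739

Chained into 1 loop(s):
  loop 1: 8 segments, perimeter = 12.1200
Total perimeter = 12.120

loops=1 perimeter=12.120


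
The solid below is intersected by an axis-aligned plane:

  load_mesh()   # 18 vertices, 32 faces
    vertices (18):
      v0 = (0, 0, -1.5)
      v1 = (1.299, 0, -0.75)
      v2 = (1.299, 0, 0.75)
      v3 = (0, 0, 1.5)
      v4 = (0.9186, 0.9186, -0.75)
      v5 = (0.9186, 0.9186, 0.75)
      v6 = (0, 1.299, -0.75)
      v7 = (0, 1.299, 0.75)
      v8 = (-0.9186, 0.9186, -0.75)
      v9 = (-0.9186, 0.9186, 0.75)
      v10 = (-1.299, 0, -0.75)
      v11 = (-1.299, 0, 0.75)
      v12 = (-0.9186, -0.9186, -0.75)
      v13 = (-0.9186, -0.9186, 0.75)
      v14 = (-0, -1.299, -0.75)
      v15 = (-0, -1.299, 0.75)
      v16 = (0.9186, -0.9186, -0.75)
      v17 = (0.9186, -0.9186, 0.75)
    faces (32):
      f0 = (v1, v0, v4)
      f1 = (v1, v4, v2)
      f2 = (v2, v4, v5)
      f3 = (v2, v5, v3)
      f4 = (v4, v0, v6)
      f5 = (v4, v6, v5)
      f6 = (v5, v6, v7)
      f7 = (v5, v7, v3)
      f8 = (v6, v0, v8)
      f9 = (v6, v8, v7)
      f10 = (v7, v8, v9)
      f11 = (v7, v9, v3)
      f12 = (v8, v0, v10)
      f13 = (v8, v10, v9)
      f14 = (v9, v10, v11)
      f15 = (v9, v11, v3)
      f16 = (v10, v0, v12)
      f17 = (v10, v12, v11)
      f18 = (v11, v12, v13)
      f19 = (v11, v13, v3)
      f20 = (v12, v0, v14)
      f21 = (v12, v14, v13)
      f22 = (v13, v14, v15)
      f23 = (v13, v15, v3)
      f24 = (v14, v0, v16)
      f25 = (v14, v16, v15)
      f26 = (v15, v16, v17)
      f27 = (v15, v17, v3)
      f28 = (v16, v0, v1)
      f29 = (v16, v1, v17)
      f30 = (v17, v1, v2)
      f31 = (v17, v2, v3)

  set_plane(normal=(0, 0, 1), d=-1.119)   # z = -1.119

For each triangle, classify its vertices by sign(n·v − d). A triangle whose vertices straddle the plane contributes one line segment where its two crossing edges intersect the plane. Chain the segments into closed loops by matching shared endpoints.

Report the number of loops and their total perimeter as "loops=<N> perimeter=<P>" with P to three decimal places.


loops=1 perimeter=4.041

Straddling triangles (8 of 32):
  (v1,v0,v4) [+-+] → (0.659892, 0, -1.119)–(0.466649, 0.466649, -1.119)  len=0.5051
  (v4,v0,v6) [+-+] → (0.466649, 0.466649, -1.119)–(0, 0.659892, -1.119)  len=0.5051
  (v6,v0,v8) [+-+] → (0, 0.659892, -1.119)–(-0.466649, 0.466649, -1.119)  len=0.5051
  (v8,v0,v10) [+-+] → (-0.466649, 0.466649, -1.119)–(-0.659892, 0, -1.119)  len=0.5051
  (v10,v0,v12) [+-+] → (-0.659892, 0, -1.119)–(-0.466649, -0.466649, -1.119)  len=0.5051
  (v12,v0,v14) [+-+] → (-0.466649, -0.466649, -1.119)–(0, -0.659892, -1.119)  len=0.5051
  (v14,v0,v16) [+-+] → (0, -0.659892, -1.119)–(0.466649, -0.466649, -1.119)  len=0.5051
  (v16,v0,v1) [+-+] → (0.466649, -0.466649, -1.119)–(0.659892, 0, -1.119)  len=0.5051

Chained into 1 loop(s):
  loop 1: 8 segments, perimeter = 4.0406
Total perimeter = 4.041


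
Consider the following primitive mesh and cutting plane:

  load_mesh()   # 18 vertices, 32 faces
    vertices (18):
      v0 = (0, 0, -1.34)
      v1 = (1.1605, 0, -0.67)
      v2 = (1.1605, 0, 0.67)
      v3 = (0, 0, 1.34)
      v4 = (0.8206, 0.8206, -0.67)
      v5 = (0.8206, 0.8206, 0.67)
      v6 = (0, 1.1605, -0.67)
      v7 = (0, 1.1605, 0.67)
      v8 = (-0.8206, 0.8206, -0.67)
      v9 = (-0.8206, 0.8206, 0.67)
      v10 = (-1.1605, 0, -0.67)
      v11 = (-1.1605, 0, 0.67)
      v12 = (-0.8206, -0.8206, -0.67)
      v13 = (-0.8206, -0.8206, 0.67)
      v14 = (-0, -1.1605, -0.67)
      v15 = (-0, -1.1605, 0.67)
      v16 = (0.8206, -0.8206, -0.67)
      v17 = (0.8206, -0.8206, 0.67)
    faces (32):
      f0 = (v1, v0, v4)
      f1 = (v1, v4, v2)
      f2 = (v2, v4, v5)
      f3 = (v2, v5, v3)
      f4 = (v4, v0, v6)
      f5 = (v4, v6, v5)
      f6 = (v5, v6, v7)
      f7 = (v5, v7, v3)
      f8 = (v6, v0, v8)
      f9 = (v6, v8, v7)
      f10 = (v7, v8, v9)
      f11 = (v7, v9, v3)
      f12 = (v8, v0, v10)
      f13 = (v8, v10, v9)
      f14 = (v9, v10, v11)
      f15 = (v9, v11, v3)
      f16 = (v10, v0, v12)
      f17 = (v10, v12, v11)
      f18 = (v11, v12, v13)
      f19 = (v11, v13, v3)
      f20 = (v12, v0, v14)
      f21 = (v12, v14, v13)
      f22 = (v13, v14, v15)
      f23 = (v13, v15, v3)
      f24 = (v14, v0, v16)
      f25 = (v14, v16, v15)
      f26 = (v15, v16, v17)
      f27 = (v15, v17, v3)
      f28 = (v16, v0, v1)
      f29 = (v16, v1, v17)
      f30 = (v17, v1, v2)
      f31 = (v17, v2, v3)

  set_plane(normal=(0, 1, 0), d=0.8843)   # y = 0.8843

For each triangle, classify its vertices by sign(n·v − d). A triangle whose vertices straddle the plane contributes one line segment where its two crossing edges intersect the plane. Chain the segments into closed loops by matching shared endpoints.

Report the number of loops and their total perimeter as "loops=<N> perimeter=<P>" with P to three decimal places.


loops=1 perimeter=5.422

Straddling triangles (8 of 32):
  (v4,v0,v6) [--+] → (0, 0.8843, -0.829461)–(0.666813, 0.8843, -0.67)  len=0.6856
  (v4,v6,v5) [-+-] → (0.666813, 0.8843, -0.67)–(0.666813, 0.8843, 0.418873)  len=1.0889
  (v5,v6,v7) [-++] → (0.666813, 0.8843, 0.418873)–(0.666813, 0.8843, 0.67)  len=0.2511
  (v5,v7,v3) [-+-] → (0.666813, 0.8843, 0.67)–(0, 0.8843, 0.829461)  len=0.6856
  (v6,v0,v8) [+--] → (0, 0.8843, -0.829461)–(-0.666813, 0.8843, -0.67)  len=0.6856
  (v6,v8,v7) [+-+] → (-0.666813, 0.8843, -0.67)–(-0.666813, 0.8843, -0.418873)  len=0.2511
  (v7,v8,v9) [+--] → (-0.666813, 0.8843, -0.418873)–(-0.666813, 0.8843, 0.67)  len=1.0889
  (v7,v9,v3) [+--] → (-0.666813, 0.8843, 0.67)–(0, 0.8843, 0.829461)  len=0.6856

Chained into 1 loop(s):
  loop 1: 8 segments, perimeter = 5.4225
Total perimeter = 5.422


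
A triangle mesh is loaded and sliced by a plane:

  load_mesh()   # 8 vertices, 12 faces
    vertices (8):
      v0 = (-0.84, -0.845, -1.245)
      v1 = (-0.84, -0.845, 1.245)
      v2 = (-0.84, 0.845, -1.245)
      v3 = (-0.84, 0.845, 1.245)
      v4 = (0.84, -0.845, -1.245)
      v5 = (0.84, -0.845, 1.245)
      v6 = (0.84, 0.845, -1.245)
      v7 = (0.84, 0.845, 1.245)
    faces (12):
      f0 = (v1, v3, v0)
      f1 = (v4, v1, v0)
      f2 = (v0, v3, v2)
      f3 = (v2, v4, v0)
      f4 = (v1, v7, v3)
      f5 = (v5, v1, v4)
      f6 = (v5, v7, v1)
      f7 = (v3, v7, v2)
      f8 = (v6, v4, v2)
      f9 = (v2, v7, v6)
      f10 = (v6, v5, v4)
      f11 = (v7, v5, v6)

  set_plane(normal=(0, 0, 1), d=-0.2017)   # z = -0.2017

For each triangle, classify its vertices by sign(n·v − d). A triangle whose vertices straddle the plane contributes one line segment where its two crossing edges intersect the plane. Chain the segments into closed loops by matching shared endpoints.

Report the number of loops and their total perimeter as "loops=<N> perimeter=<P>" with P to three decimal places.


Straddling triangles (8 of 12):
  (v1,v3,v0) [++-] → (-0.84, -0.136897, -0.2017)–(-0.84, -0.845, -0.2017)  len=0.7081
  (v4,v1,v0) [-+-] → (0.136087, -0.845, -0.2017)–(-0.84, -0.845, -0.2017)  len=0.9761
  (v0,v3,v2) [-+-] → (-0.84, -0.136897, -0.2017)–(-0.84, 0.845, -0.2017)  len=0.9819
  (v5,v1,v4) [++-] → (0.136087, -0.845, -0.2017)–(0.84, -0.845, -0.2017)  len=0.7039
  (v3,v7,v2) [++-] → (-0.136087, 0.845, -0.2017)–(-0.84, 0.845, -0.2017)  len=0.7039
  (v2,v7,v6) [-+-] → (-0.136087, 0.845, -0.2017)–(0.84, 0.845, -0.2017)  len=0.9761
  (v6,v5,v4) [-+-] → (0.84, 0.136897, -0.2017)–(0.84, -0.845, -0.2017)  len=0.9819
  (v7,v5,v6) [++-] → (0.84, 0.136897, -0.2017)–(0.84, 0.845, -0.2017)  len=0.7081

Chained into 1 loop(s):
  loop 1: 8 segments, perimeter = 6.7400
Total perimeter = 6.740

loops=1 perimeter=6.740


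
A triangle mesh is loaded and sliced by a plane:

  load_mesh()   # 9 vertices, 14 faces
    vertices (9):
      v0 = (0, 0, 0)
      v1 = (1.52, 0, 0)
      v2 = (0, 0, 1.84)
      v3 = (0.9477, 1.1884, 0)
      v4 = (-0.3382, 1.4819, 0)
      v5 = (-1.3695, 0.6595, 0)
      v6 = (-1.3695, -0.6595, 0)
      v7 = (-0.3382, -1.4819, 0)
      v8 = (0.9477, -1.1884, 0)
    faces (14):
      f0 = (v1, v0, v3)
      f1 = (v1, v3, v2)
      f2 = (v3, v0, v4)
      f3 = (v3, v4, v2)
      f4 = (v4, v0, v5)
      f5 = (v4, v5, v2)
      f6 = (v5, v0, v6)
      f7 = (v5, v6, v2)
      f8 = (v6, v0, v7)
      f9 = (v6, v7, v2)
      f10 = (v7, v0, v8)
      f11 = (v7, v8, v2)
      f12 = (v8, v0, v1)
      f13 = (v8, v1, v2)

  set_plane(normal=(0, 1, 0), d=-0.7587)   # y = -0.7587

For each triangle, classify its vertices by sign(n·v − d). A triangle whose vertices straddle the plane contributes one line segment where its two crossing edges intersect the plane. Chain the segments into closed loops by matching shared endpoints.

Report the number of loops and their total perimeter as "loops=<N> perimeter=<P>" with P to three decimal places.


Straddling triangles (6 of 14):
  (v6,v0,v7) [++-] → (-0.173151, -0.7587, 0)–(-1.2451, -0.7587, 0)  len=1.0720
  (v6,v7,v2) [+-+] → (-1.2451, -0.7587, 0)–(-0.173151, -0.7587, 0.897961)  len=1.3984
  (v7,v0,v8) [-+-] → (-0.173151, -0.7587, 0)–(0.605032, -0.7587, 0)  len=0.7782
  (v7,v8,v2) [--+] → (0.605032, -0.7587, 0.665305)–(-0.173151, -0.7587, 0.897961)  len=0.8122
  (v8,v0,v1) [-++] → (0.605032, -0.7587, 0)–(1.15463, -0.7587, 0)  len=0.5496
  (v8,v1,v2) [-++] → (1.15463, -0.7587, 0)–(0.605032, -0.7587, 0.665305)  len=0.8630

Chained into 1 loop(s):
  loop 1: 6 segments, perimeter = 5.4733
Total perimeter = 5.473

loops=1 perimeter=5.473


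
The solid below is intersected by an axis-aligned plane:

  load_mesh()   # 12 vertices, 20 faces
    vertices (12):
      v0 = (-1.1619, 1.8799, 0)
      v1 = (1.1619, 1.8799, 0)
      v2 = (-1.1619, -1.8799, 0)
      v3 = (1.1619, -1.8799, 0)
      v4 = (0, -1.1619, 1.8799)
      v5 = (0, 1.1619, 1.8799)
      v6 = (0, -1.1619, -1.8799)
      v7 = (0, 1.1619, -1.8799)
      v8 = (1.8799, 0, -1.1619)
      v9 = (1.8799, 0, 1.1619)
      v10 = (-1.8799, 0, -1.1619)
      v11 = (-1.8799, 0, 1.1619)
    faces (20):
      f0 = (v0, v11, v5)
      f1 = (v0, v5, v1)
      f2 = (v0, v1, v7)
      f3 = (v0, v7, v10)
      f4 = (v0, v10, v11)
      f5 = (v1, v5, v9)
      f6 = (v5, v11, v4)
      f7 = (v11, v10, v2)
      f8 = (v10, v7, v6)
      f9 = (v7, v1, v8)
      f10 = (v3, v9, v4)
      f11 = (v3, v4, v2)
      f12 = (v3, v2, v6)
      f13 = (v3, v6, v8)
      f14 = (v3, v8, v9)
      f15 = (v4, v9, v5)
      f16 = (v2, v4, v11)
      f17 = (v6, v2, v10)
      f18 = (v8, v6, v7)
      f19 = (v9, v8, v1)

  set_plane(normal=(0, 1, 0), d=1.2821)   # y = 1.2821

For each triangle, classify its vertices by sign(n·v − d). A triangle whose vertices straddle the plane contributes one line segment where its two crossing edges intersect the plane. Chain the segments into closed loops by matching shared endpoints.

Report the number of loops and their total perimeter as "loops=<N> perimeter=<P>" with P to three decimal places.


Straddling triangles (8 of 20):
  (v0,v11,v5) [+--] → (-1.39022, 1.2821, 0.369479)–(-0.194513, 1.2821, 1.56519)  len=1.6910
  (v0,v5,v1) [+-+] → (-0.194513, 1.2821, 1.56519)–(0.194513, 1.2821, 1.56519)  len=0.3890
  (v0,v1,v7) [++-] → (0.194513, 1.2821, -1.56519)–(-0.194513, 1.2821, -1.56519)  len=0.3890
  (v0,v7,v10) [+--] → (-0.194513, 1.2821, -1.56519)–(-1.39022, 1.2821, -0.369479)  len=1.6910
  (v0,v10,v11) [+--] → (-1.39022, 1.2821, -0.369479)–(-1.39022, 1.2821, 0.369479)  len=0.7390
  (v1,v5,v9) [+--] → (0.194513, 1.2821, 1.56519)–(1.39022, 1.2821, 0.369479)  len=1.6910
  (v7,v1,v8) [-+-] → (0.194513, 1.2821, -1.56519)–(1.39022, 1.2821, -0.369479)  len=1.6910
  (v9,v8,v1) [--+] → (1.39022, 1.2821, -0.369479)–(1.39022, 1.2821, 0.369479)  len=0.7390

Chained into 1 loop(s):
  loop 1: 8 segments, perimeter = 9.0199
Total perimeter = 9.020

loops=1 perimeter=9.020


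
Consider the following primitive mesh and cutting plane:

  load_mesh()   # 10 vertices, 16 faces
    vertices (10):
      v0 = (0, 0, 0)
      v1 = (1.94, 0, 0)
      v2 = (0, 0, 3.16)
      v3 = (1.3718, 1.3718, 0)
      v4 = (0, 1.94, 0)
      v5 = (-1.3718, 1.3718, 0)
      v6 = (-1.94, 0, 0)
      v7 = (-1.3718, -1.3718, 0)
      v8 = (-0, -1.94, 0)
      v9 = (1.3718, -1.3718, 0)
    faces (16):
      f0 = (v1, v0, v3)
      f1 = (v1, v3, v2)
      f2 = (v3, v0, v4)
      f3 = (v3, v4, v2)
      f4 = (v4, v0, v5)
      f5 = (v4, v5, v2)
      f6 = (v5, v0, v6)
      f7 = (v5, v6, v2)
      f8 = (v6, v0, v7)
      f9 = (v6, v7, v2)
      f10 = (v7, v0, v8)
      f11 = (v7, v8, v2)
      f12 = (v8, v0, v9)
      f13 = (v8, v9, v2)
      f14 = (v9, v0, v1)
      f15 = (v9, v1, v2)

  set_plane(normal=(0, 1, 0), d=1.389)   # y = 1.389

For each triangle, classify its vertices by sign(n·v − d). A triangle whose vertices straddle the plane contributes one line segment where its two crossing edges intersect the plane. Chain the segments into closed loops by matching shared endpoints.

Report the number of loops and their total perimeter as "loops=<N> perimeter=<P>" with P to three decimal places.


loops=1 perimeter=5.870

Straddling triangles (4 of 16):
  (v3,v0,v4) [--+] → (0, 1.389, 0)–(1.33027, 1.389, 0)  len=1.3303
  (v3,v4,v2) [-+-] → (1.33027, 1.389, 0)–(0, 1.389, 0.897505)  len=1.6047
  (v4,v0,v5) [+--] → (0, 1.389, 0)–(-1.33027, 1.389, 0)  len=1.3303
  (v4,v5,v2) [+--] → (-1.33027, 1.389, 0)–(0, 1.389, 0.897505)  len=1.6047

Chained into 1 loop(s):
  loop 1: 4 segments, perimeter = 5.8700
Total perimeter = 5.870


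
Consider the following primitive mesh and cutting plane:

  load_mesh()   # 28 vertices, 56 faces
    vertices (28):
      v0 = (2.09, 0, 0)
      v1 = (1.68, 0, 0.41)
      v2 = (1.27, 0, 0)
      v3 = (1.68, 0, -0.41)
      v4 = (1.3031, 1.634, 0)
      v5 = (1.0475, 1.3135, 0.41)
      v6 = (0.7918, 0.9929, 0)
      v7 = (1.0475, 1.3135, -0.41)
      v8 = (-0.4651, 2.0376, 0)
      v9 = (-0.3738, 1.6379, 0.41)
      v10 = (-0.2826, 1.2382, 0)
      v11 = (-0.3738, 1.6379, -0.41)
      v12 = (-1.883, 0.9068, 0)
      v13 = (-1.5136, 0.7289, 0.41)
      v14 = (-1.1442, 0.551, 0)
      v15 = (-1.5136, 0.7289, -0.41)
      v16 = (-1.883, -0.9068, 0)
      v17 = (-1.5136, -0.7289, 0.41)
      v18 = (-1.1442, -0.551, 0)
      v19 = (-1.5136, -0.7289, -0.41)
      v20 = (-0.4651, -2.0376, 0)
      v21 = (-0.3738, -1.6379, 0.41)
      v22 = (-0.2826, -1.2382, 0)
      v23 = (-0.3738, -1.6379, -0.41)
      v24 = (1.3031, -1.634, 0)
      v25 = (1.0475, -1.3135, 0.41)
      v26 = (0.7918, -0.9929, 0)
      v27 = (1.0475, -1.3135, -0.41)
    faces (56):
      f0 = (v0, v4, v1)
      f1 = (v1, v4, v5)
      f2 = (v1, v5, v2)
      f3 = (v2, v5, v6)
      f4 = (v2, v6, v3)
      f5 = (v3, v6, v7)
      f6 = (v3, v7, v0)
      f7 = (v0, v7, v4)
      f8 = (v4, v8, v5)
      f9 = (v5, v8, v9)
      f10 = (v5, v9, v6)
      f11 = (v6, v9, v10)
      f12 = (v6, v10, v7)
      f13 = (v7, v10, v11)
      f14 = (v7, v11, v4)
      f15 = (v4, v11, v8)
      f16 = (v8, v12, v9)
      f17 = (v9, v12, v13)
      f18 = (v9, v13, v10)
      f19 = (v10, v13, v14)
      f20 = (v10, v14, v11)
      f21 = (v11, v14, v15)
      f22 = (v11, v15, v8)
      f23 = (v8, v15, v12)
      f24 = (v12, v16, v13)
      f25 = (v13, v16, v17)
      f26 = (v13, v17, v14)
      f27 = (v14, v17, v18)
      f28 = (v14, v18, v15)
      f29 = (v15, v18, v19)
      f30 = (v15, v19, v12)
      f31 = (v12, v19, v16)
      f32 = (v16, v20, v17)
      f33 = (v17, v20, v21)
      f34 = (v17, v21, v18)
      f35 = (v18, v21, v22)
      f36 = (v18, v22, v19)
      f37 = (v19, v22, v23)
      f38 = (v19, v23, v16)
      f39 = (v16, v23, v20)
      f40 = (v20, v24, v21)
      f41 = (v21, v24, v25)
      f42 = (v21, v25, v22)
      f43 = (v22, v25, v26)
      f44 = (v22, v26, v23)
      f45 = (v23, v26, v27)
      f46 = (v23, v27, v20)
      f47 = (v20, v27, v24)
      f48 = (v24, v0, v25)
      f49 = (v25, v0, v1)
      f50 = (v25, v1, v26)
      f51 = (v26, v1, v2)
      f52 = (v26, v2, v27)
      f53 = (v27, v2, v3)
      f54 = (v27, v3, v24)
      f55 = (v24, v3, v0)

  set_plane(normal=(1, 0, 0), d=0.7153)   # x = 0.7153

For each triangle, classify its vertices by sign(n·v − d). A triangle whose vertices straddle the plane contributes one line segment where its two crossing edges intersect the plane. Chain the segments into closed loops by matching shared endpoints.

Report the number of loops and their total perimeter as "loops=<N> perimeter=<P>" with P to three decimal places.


Straddling triangles (16 of 56):
  (v4,v8,v5) [+-+] → (0.7153, 1.76817, 0)–(0.7153, 1.47253, 0.319955)  len=0.4356
  (v5,v8,v9) [+--] → (0.7153, 1.47253, 0.319955)–(0.7153, 1.38932, 0.41)  len=0.1226
  (v5,v9,v6) [+-+] → (0.7153, 1.38932, 0.41)–(0.7153, 1.03523, 0.0269089)  len=0.5217
  (v6,v9,v10) [+--] → (0.7153, 1.03523, 0.0269089)–(0.7153, 1.01037, 0)  len=0.0366
  (v6,v10,v7) [+-+] → (0.7153, 1.01037, 0)–(0.7153, 1.29469, -0.3076)  len=0.4189
  (v7,v10,v11) [+--] → (0.7153, 1.29469, -0.3076)–(0.7153, 1.38932, -0.41)  len=0.1394
  (v7,v11,v4) [+-+] → (0.7153, 1.38932, -0.41)–(0.7153, 1.63537, -0.143716)  len=0.3626
  (v4,v11,v8) [+--] → (0.7153, 1.63537, -0.143716)–(0.7153, 1.76817, 0)  len=0.1957
  (v20,v24,v21) [-+-] → (0.7153, -1.76817, 0)–(0.7153, -1.63537, 0.143716)  len=0.1957
  (v21,v24,v25) [-++] → (0.7153, -1.63537, 0.143716)–(0.7153, -1.38932, 0.41)  len=0.3626
  (v21,v25,v22) [-+-] → (0.7153, -1.38932, 0.41)–(0.7153, -1.29469, 0.3076)  len=0.1394
  (v22,v25,v26) [-++] → (0.7153, -1.29469, 0.3076)–(0.7153, -1.01037, 0)  len=0.4189
  (v22,v26,v23) [-+-] → (0.7153, -1.01037, 0)–(0.7153, -1.03523, -0.0269089)  len=0.0366
  (v23,v26,v27) [-++] → (0.7153, -1.03523, -0.0269089)–(0.7153, -1.38932, -0.41)  len=0.5217
  (v23,v27,v20) [-+-] → (0.7153, -1.38932, -0.41)–(0.7153, -1.47253, -0.319955)  len=0.1226
  (v20,v27,v24) [-++] → (0.7153, -1.47253, -0.319955)–(0.7153, -1.76817, 0)  len=0.4356

Chained into 2 loop(s):
  loop 1: 8 segments, perimeter = 2.2331
  loop 2: 8 segments, perimeter = 2.2331
Total perimeter = 4.466

loops=2 perimeter=4.466


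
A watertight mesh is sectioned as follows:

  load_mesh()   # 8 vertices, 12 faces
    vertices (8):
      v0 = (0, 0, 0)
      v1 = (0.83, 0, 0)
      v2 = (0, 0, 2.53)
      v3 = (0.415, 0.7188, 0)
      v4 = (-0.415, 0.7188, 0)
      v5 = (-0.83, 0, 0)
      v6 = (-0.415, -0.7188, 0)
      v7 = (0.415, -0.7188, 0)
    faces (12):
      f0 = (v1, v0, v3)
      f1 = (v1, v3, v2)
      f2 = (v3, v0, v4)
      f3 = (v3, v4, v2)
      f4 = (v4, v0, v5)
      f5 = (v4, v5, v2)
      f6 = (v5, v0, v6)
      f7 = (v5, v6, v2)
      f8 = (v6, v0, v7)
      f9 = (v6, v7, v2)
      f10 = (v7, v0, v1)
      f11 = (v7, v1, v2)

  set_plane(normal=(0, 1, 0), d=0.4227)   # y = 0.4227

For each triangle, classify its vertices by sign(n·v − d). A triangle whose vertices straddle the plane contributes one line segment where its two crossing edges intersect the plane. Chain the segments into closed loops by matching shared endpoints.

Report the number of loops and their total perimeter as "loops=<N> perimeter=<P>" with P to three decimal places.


loops=1 perimeter=3.854

Straddling triangles (6 of 12):
  (v1,v0,v3) [--+] → (0.244046, 0.4227, 0)–(0.585954, 0.4227, 0)  len=0.3419
  (v1,v3,v2) [-+-] → (0.585954, 0.4227, 0)–(0.244046, 0.4227, 1.0422)  len=1.0969
  (v3,v0,v4) [+-+] → (0.244046, 0.4227, 0)–(-0.244046, 0.4227, 0)  len=0.4881
  (v3,v4,v2) [++-] → (-0.244046, 0.4227, 1.0422)–(0.244046, 0.4227, 1.0422)  len=0.4881
  (v4,v0,v5) [+--] → (-0.244046, 0.4227, 0)–(-0.585954, 0.4227, 0)  len=0.3419
  (v4,v5,v2) [+--] → (-0.585954, 0.4227, 0)–(-0.244046, 0.4227, 1.0422)  len=1.0969

Chained into 1 loop(s):
  loop 1: 6 segments, perimeter = 3.8537
Total perimeter = 3.854
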